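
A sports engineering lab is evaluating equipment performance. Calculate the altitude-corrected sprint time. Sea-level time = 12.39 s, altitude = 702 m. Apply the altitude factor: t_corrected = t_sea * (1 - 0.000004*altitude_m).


Correction factor = 1 - 0.000004 * 702 = 0.997192
t_corrected = t_sea * factor = 12.39 * 0.997192
t_corrected = 12.3552 s

12.3552 s


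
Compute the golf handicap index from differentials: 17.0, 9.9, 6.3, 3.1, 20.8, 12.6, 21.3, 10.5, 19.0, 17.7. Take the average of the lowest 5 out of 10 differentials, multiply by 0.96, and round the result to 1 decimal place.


All differentials: 17.0, 9.9, 6.3, 3.1, 20.8, 12.6, 21.3, 10.5, 19.0, 17.7
Sorted: 3.1, 6.3, 9.9, 10.5, 12.6, 17.0, 17.7, 19.0, 20.8, 21.3
Best 5: 3.1, 6.3, 9.9, 10.5, 12.6
Average of best = 42.4 / 5 = 8.48
Raw index = 8.48 * 0.96 = 8.1408
Handicap index = round(8.1408, 1) = 8.1

8.1


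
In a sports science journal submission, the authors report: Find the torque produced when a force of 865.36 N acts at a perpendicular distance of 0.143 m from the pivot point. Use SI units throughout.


tau = F * d
tau = 865.36 * 0.143
tau = 123.7465 N*m

123.7465 N*m


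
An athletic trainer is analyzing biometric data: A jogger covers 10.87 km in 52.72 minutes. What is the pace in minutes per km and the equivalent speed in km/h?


Pace = time / distance = 52.72 min / 10.87 km = 4.85 min/km
Speed = distance / time_in_hours = 10.87 / 0.8787 hr
Speed = 12.371 km/h

4.85 min/km, 12.371 km/h


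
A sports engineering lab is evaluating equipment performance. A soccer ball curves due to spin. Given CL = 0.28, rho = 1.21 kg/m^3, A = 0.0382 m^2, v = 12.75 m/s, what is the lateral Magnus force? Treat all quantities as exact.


FM = 0.5 * CL * rho * A * v^2
FM = 0.5 * 0.28 * 1.21 * 0.0382 * 12.75^2
v^2 = 162.5625
FM = 0.5 * 0.28 * 1.21 * 0.0382 * 162.5625 = 1.052 N

1.052 N


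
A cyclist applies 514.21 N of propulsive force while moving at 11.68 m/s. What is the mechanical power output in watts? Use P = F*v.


P = F * v
P = 514.21 * 11.68
P = 6005.9728 W

6005.9728 W


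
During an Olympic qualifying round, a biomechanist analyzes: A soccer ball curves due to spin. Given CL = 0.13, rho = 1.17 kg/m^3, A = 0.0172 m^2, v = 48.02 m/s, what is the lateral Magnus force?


FM = 0.5 * CL * rho * A * v^2
FM = 0.5 * 0.13 * 1.17 * 0.0172 * 48.02^2
v^2 = 2305.9204
FM = 0.5 * 0.13 * 1.17 * 0.0172 * 2305.9204 = 3.0163 N

3.0163 N


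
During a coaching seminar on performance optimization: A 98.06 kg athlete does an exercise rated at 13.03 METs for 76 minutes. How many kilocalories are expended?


kcal = MET * mass * time_hr
Convert time: 76 min = 1.2667 hr
kcal = 13.03 * 98.06 * 1.2667
kcal = 1618.4476 kcal

1618.4476 kcal


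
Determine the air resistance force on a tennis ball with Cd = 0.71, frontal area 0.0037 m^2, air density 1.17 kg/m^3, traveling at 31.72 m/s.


Fd = 0.5 * Cd * rho * A * v^2
Fd = 0.5 * 0.71 * 1.17 * 0.0037 * 31.72^2
v^2 = 1006.1584
Fd = 0.5 * 0.71 * 1.17 * 0.0037 * 1006.1584 = 1.5463 N

1.5463 N


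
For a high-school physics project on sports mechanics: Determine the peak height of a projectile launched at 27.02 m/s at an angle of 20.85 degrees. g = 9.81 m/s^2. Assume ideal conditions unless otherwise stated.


H = (v*sin(theta))^2 / (2*g)
vy = v*sin(theta) = 27.02 * sin(20.85 deg) = 9.617 m/s
H = vy^2 / (2*g) = 92.4872 / (2*9.81)
H = 92.4872 / 19.62 = 4.7139 m

4.7139 m


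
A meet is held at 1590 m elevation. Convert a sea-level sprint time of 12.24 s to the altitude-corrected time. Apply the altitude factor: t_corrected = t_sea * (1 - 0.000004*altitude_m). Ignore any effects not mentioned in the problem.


Correction factor = 1 - 0.000004 * 1590 = 0.99364
t_corrected = t_sea * factor = 12.24 * 0.99364
t_corrected = 12.1622 s

12.1622 s


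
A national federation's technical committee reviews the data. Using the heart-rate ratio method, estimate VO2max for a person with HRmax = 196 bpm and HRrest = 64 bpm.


VO2max = 15.3 * HRmax / HRrest
VO2max = 15.3 * 196 / 64
VO2max = 2998.8 / 64 = 46.8563 mL/kg/min

46.8563 mL/kg/min


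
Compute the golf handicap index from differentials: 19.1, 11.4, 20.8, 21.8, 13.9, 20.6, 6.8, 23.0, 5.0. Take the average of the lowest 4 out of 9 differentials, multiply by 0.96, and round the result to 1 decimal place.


All differentials: 19.1, 11.4, 20.8, 21.8, 13.9, 20.6, 6.8, 23.0, 5.0
Sorted: 5.0, 6.8, 11.4, 13.9, 19.1, 20.6, 20.8, 21.8, 23.0
Best 4: 5.0, 6.8, 11.4, 13.9
Average of best = 37.1 / 4 = 9.275
Raw index = 9.275 * 0.96 = 8.904
Handicap index = round(8.904, 1) = 8.9

8.9


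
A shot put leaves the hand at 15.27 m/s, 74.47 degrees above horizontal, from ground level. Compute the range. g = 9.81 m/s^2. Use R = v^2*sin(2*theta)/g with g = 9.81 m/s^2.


R = v^2 * sin(2*theta) / g
Convert angle to radians: theta = 74.47 deg = 1.2997 rad
sin(2*theta) = sin(2.5995) = 0.5159
R = 15.27^2 * 0.5159 / 9.81
R = 233.1729 * 0.5159 / 9.81 = 12.2632 m

12.2632 m


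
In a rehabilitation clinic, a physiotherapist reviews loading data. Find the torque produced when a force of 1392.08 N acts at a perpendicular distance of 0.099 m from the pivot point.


tau = F * d
tau = 1392.08 * 0.099
tau = 137.8159 N*m

137.8159 N*m


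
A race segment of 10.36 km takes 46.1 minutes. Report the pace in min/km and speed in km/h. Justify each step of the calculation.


Pace = time / distance = 46.1 min / 10.36 km = 4.4498 min/km
Speed = distance / time_in_hours = 10.36 / 0.7683 hr
Speed = 13.4837 km/h

4.4498 min/km, 13.4837 km/h


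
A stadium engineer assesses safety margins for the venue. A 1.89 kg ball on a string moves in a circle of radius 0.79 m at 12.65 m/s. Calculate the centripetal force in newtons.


Fc = m * v^2 / r
v^2 = 12.65^2 = 160.0225
Fc = 1.89 * 160.0225 / 0.79
Fc = 302.4425 / 0.79 = 382.8386 N

382.8386 N


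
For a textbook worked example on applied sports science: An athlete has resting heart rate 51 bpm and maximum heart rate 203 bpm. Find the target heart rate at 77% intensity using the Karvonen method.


Target = HRrest + pct*(HRmax - HRrest)
Heart rate reserve = HRmax - HRrest = 203 - 51 = 152 bpm
Fraction = 77% = 0.77
Target = 51 + 0.77 * 152
Target = 51 + 117.04 = 168.04 bpm

168.04 bpm


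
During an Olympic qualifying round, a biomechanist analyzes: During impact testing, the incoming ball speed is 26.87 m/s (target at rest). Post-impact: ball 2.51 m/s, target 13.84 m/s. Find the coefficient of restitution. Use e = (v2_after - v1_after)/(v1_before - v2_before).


e = (v2_after - v1_after) / (v1_before - v2_before)
Numerator = 13.84 - 2.51 = 11.33
Denominator = 26.87 - 0 = 26.87
e = 11.33 / 26.87 = 0.4217

0.4217


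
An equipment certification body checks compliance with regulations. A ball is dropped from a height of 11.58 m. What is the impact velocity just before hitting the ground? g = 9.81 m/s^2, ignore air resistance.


v = sqrt(2 * g * h)
v = sqrt(2 * 9.81 * 11.58)
v = sqrt(227.1996) = 15.0731 m/s

15.0731 m/s


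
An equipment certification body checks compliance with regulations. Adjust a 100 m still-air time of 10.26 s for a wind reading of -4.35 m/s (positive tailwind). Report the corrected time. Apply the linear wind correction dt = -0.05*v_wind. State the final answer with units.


dt = -0.05 * v_wind = -0.05 * -4.35 = 0.2175 s
t_corrected = t_still + dt = 10.26 + (0.2175)
t_corrected = 10.4775 s

10.4775 s


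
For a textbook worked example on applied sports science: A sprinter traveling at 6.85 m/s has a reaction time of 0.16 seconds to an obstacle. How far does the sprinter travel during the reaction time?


d = v * t
d = 6.85 * 0.16
d = 1.096 m

1.096 m


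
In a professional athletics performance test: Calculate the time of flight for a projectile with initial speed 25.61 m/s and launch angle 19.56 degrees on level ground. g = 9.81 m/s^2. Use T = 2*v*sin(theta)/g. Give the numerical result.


T = 2*v*sin(theta)/g
sin(theta) = sin(19.56 deg) = 0.3348
T = 2*25.61*0.3348 / 9.81
T = 17.1481 / 9.81 = 1.748 s

1.748 s


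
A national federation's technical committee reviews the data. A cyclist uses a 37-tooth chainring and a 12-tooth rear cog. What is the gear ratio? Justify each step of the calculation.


GR = front_teeth / rear_teeth
GR = 37 / 12
GR = 3.0833

3.0833


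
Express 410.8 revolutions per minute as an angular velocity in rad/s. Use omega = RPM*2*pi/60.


omega = RPM * 2 * pi / 60
omega = 410.8 * 2 * 3.14159 / 60
omega = 2581.1325 / 60 = 43.0189 rad/s

43.0189 rad/s


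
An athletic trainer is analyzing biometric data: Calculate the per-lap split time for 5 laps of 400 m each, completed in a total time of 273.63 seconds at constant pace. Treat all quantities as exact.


Split time = total_time / n_laps = 273.63 / 5
Split time = 54.726 s per lap

54.726 s


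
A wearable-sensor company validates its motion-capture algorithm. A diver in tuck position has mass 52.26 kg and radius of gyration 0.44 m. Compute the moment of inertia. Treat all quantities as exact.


I = m * k^2
I = 52.26 * 0.44^2
I = 52.26 * 0.1936 = 10.1175 kg*m^2

10.1175 kg*m^2


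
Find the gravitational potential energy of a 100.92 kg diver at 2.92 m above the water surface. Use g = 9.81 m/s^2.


PE = m * g * h
PE = 100.92 * 9.81 * 2.92
PE = 990.0252 * 2.92 = 2890.8736 J

2890.8736 J


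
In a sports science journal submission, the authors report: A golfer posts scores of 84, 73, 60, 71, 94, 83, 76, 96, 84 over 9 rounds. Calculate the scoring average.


Average = sum / n
Sum = 721
Average = 721 / 9 = 80.1111

80.1111


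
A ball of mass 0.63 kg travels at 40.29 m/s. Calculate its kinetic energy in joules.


KE = 0.5 * m * v^2
KE = 0.5 * 0.63 * 40.29^2
KE = 0.5 * 0.63 * 1623.2841 = 511.3345 J

511.3345 J


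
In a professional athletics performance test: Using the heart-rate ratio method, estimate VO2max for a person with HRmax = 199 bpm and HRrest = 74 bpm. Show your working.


VO2max = 15.3 * HRmax / HRrest
VO2max = 15.3 * 199 / 74
VO2max = 3044.7 / 74 = 41.1446 mL/kg/min

41.1446 mL/kg/min


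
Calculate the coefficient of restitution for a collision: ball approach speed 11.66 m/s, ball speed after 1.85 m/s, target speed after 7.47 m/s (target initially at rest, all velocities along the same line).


e = (v2_after - v1_after) / (v1_before - v2_before)
Numerator = 7.47 - 1.85 = 5.62
Denominator = 11.66 - 0 = 11.66
e = 5.62 / 11.66 = 0.482

0.482


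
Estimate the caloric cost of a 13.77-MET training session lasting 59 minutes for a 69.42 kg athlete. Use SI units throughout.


kcal = MET * mass * time_hr
Convert time: 59 min = 0.9833 hr
kcal = 13.77 * 69.42 * 0.9833
kcal = 939.9815 kcal

939.9815 kcal


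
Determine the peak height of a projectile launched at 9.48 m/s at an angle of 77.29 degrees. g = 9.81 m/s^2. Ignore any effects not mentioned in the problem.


H = (v*sin(theta))^2 / (2*g)
vy = v*sin(theta) = 9.48 * sin(77.29 deg) = 9.2477 m/s
H = vy^2 / (2*g) = 85.52 / (2*9.81)
H = 85.52 / 19.62 = 4.3588 m

4.3588 m


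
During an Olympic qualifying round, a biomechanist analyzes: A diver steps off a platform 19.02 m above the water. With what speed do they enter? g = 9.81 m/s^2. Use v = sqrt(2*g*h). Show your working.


v = sqrt(2 * g * h)
v = sqrt(2 * 9.81 * 19.02)
v = sqrt(373.1724) = 19.3177 m/s

19.3177 m/s


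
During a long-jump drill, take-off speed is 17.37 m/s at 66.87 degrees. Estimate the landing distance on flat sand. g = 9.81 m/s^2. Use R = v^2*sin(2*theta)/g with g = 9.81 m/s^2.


R = v^2 * sin(2*theta) / g
Convert angle to radians: theta = 66.87 deg = 1.1671 rad
sin(2*theta) = sin(2.3342) = 0.7225
R = 17.37^2 * 0.7225 / 9.81
R = 301.7169 * 0.7225 / 9.81 = 22.2208 m

22.2208 m


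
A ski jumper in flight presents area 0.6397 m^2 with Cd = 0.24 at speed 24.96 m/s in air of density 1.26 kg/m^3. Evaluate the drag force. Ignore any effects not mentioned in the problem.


Fd = 0.5 * Cd * rho * A * v^2
Fd = 0.5 * 0.24 * 1.26 * 0.6397 * 24.96^2
v^2 = 623.0016
Fd = 0.5 * 0.24 * 1.26 * 0.6397 * 623.0016 = 60.2584 N

60.2584 N


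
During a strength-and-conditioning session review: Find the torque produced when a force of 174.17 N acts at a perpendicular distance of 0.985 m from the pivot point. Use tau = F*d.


tau = F * d
tau = 174.17 * 0.985
tau = 171.5574 N*m

171.5574 N*m


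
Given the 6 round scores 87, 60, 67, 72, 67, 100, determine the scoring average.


Average = sum / n
Sum = 453
Average = 453 / 6 = 75.5

75.5


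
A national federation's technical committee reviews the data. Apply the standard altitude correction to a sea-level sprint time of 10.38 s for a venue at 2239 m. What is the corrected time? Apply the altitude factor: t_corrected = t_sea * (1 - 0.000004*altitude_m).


Correction factor = 1 - 0.000004 * 2239 = 0.991044
t_corrected = t_sea * factor = 10.38 * 0.991044
t_corrected = 10.287 s

10.287 s


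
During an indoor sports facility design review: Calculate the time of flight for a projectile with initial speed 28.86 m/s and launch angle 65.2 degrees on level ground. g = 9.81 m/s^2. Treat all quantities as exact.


T = 2*v*sin(theta)/g
sin(theta) = sin(65.2 deg) = 0.9078
T = 2*28.86*0.9078 / 9.81
T = 52.3969 / 9.81 = 5.3412 s

5.3412 s


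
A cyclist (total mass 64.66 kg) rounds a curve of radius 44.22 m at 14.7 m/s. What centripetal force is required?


Fc = m * v^2 / r
v^2 = 14.7^2 = 216.09
Fc = 64.66 * 216.09 / 44.22
Fc = 13972.3794 / 44.22 = 315.9742 N

315.9742 N


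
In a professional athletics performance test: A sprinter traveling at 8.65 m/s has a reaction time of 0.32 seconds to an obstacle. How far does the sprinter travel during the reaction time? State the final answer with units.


d = v * t
d = 8.65 * 0.32
d = 2.768 m

2.768 m


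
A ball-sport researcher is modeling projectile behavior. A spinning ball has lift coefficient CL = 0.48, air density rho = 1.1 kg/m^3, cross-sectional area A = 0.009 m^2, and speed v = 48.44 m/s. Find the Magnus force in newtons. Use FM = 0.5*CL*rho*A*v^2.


FM = 0.5 * CL * rho * A * v^2
FM = 0.5 * 0.48 * 1.1 * 0.009 * 48.44^2
v^2 = 2346.4336
FM = 0.5 * 0.48 * 1.1 * 0.009 * 2346.4336 = 5.5751 N

5.5751 N


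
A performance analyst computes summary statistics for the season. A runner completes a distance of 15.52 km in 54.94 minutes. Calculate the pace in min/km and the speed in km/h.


Pace = time / distance = 54.94 min / 15.52 km = 3.5399 min/km
Speed = distance / time_in_hours = 15.52 / 0.9157 hr
Speed = 16.9494 km/h

3.5399 min/km, 16.9494 km/h


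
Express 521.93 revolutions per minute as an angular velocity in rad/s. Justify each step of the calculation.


omega = RPM * 2 * pi / 60
omega = 521.93 * 2 * 3.14159 / 60
omega = 3279.3829 / 60 = 54.6564 rad/s

54.6564 rad/s


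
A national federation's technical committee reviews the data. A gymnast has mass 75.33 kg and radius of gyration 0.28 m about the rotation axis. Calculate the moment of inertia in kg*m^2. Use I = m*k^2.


I = m * k^2
I = 75.33 * 0.28^2
I = 75.33 * 0.0784 = 5.9059 kg*m^2

5.9059 kg*m^2


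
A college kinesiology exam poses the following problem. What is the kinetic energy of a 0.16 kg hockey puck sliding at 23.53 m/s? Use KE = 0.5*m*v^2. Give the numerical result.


KE = 0.5 * m * v^2
KE = 0.5 * 0.16 * 23.53^2
KE = 0.5 * 0.16 * 553.6609 = 44.2929 J

44.2929 J


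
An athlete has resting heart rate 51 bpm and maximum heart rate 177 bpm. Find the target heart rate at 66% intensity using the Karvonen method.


Target = HRrest + pct*(HRmax - HRrest)
Heart rate reserve = HRmax - HRrest = 177 - 51 = 126 bpm
Fraction = 66% = 0.66
Target = 51 + 0.66 * 126
Target = 51 + 83.16 = 134.16 bpm

134.16 bpm


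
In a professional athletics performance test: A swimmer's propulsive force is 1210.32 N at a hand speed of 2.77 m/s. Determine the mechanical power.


P = F * v
P = 1210.32 * 2.77
P = 3352.5864 W

3352.5864 W


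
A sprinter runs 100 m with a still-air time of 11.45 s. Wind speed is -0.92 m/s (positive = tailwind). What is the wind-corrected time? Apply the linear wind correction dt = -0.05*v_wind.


dt = -0.05 * v_wind = -0.05 * -0.92 = 0.046 s
t_corrected = t_still + dt = 11.45 + (0.046)
t_corrected = 11.496 s

11.496 s


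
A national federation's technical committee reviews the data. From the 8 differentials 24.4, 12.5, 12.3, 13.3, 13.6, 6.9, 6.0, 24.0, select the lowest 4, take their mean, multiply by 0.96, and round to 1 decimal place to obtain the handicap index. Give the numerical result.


All differentials: 24.4, 12.5, 12.3, 13.3, 13.6, 6.9, 6.0, 24.0
Sorted: 6.0, 6.9, 12.3, 12.5, 13.3, 13.6, 24.0, 24.4
Best 4: 6.0, 6.9, 12.3, 12.5
Average of best = 37.7 / 4 = 9.425
Raw index = 9.425 * 0.96 = 9.048
Handicap index = round(9.048, 1) = 9.0

9.0


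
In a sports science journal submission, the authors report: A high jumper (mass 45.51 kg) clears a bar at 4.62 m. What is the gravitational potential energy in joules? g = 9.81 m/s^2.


PE = m * g * h
PE = 45.51 * 9.81 * 4.62
PE = 446.4531 * 4.62 = 2062.6133 J

2062.6133 J


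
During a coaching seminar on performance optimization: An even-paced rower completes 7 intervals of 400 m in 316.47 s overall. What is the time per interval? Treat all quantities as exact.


Split time = total_time / n_laps = 316.47 / 7
Split time = 45.21 s per lap

45.21 s


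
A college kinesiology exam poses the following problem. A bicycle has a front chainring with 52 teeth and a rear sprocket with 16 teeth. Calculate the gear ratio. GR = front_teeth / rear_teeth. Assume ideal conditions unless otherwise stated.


GR = front_teeth / rear_teeth
GR = 52 / 16
GR = 3.25

3.25


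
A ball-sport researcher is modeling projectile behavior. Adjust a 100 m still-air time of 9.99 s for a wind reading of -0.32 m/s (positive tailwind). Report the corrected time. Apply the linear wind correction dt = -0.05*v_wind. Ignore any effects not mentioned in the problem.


dt = -0.05 * v_wind = -0.05 * -0.32 = 0.016 s
t_corrected = t_still + dt = 9.99 + (0.016)
t_corrected = 10.006 s

10.006 s


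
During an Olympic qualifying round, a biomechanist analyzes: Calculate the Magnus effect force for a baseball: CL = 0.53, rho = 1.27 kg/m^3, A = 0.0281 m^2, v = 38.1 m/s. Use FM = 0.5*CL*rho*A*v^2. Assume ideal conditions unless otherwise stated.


FM = 0.5 * CL * rho * A * v^2
FM = 0.5 * 0.53 * 1.27 * 0.0281 * 38.1^2
v^2 = 1451.61
FM = 0.5 * 0.53 * 1.27 * 0.0281 * 1451.61 = 13.728 N

13.728 N


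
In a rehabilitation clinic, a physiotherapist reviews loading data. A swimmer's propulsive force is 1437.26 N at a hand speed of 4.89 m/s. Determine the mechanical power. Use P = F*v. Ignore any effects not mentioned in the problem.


P = F * v
P = 1437.26 * 4.89
P = 7028.2014 W

7028.2014 W


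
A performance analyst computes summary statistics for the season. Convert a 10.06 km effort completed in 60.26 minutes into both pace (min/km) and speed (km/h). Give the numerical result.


Pace = time / distance = 60.26 min / 10.06 km = 5.9901 min/km
Speed = distance / time_in_hours = 10.06 / 1.0043 hr
Speed = 10.0166 km/h

5.9901 min/km, 10.0166 km/h


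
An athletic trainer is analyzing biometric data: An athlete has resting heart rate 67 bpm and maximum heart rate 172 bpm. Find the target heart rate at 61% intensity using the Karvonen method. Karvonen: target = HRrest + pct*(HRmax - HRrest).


Target = HRrest + pct*(HRmax - HRrest)
Heart rate reserve = HRmax - HRrest = 172 - 67 = 105 bpm
Fraction = 61% = 0.61
Target = 67 + 0.61 * 105
Target = 67 + 64.05 = 131.05 bpm

131.05 bpm


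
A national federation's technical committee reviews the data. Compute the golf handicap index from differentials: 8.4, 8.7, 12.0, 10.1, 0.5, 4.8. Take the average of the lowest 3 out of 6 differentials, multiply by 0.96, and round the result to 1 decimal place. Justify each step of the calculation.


All differentials: 8.4, 8.7, 12.0, 10.1, 0.5, 4.8
Sorted: 0.5, 4.8, 8.4, 8.7, 10.1, 12.0
Best 3: 0.5, 4.8, 8.4
Average of best = 13.7 / 3 = 4.5667
Raw index = 4.5667 * 0.96 = 4.384
Handicap index = round(4.384, 1) = 4.4

4.4


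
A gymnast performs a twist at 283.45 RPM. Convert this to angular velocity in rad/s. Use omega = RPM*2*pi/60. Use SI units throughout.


omega = RPM * 2 * pi / 60
omega = 283.45 * 2 * 3.14159 / 60
omega = 1780.9689 / 60 = 29.6828 rad/s

29.6828 rad/s


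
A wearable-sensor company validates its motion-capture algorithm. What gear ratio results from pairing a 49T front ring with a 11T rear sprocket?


GR = front_teeth / rear_teeth
GR = 49 / 11
GR = 4.4545

4.4545


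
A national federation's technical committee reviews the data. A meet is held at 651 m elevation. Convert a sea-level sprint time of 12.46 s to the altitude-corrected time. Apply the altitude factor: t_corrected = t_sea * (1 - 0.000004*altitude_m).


Correction factor = 1 - 0.000004 * 651 = 0.997396
t_corrected = t_sea * factor = 12.46 * 0.997396
t_corrected = 12.4276 s

12.4276 s


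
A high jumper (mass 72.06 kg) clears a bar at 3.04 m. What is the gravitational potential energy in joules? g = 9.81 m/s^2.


PE = m * g * h
PE = 72.06 * 9.81 * 3.04
PE = 706.9086 * 3.04 = 2149.0021 J

2149.0021 J


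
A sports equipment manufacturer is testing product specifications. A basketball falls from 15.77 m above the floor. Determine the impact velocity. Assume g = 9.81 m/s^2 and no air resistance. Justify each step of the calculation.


v = sqrt(2 * g * h)
v = sqrt(2 * 9.81 * 15.77)
v = sqrt(309.4074) = 17.59 m/s

17.59 m/s


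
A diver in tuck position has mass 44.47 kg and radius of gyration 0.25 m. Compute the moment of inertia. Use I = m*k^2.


I = m * k^2
I = 44.47 * 0.25^2
I = 44.47 * 0.0625 = 2.7794 kg*m^2

2.7794 kg*m^2


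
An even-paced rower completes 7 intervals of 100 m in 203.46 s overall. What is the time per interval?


Split time = total_time / n_laps = 203.46 / 7
Split time = 29.0657 s per lap

29.0657 s


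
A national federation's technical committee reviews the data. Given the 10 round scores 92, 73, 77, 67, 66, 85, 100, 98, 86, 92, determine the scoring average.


Average = sum / n
Sum = 836
Average = 836 / 10 = 83.6

83.6


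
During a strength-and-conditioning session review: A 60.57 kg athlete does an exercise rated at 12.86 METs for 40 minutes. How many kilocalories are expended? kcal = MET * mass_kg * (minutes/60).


kcal = MET * mass * time_hr
Convert time: 40 min = 0.6667 hr
kcal = 12.86 * 60.57 * 0.6667
kcal = 519.2868 kcal

519.2868 kcal


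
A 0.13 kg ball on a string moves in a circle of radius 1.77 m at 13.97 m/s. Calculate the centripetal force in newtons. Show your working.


Fc = m * v^2 / r
v^2 = 13.97^2 = 195.1609
Fc = 0.13 * 195.1609 / 1.77
Fc = 25.3709 / 1.77 = 14.3339 N

14.3339 N


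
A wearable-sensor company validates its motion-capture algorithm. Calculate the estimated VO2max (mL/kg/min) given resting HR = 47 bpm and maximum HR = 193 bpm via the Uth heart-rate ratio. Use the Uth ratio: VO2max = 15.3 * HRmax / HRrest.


VO2max = 15.3 * HRmax / HRrest
VO2max = 15.3 * 193 / 47
VO2max = 2952.9 / 47 = 62.8277 mL/kg/min

62.8277 mL/kg/min


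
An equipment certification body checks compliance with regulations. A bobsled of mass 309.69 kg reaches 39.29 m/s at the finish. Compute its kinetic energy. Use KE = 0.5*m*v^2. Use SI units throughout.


KE = 0.5 * m * v^2
KE = 0.5 * 309.69 * 39.29^2
KE = 0.5 * 309.69 * 1543.7041 = 239034.8614 J

239034.8614 J


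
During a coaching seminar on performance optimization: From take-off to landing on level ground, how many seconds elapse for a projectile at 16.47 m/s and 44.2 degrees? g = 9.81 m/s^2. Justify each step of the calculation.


T = 2*v*sin(theta)/g
sin(theta) = sin(44.2 deg) = 0.6972
T = 2*16.47*0.6972 / 9.81
T = 22.9646 / 9.81 = 2.3409 s

2.3409 s


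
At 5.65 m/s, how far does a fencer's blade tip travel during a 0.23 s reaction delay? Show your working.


d = v * t
d = 5.65 * 0.23
d = 1.2995 m

1.2995 m


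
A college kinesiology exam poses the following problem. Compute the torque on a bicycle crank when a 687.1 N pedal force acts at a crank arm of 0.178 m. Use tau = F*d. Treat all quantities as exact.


tau = F * d
tau = 687.1 * 0.178
tau = 122.3038 N*m

122.3038 N*m


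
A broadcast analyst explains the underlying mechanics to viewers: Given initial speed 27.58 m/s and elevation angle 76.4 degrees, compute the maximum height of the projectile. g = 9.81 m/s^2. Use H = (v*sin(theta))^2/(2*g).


H = (v*sin(theta))^2 / (2*g)
vy = v*sin(theta) = 27.58 * sin(76.4 deg) = 26.8067 m/s
H = vy^2 / (2*g) = 718.5983 / (2*9.81)
H = 718.5983 / 19.62 = 36.6258 m

36.6258 m


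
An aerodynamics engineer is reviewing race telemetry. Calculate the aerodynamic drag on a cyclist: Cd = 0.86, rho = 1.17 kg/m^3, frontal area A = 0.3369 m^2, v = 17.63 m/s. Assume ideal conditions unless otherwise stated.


Fd = 0.5 * Cd * rho * A * v^2
Fd = 0.5 * 0.86 * 1.17 * 0.3369 * 17.63^2
v^2 = 310.8169
Fd = 0.5 * 0.86 * 1.17 * 0.3369 * 310.8169 = 52.6817 N

52.6817 N


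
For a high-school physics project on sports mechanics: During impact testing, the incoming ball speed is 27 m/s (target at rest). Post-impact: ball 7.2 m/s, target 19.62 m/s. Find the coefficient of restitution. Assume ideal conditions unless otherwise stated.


e = (v2_after - v1_after) / (v1_before - v2_before)
Numerator = 19.62 - 7.2 = 12.42
Denominator = 27 - 0 = 27
e = 12.42 / 27 = 0.46

0.46


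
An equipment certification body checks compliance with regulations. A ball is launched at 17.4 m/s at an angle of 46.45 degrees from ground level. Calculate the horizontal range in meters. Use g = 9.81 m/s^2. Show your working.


R = v^2 * sin(2*theta) / g
Convert angle to radians: theta = 46.45 deg = 0.8107 rad
sin(2*theta) = sin(1.6214) = 0.9987
R = 17.4^2 * 0.9987 / 9.81
R = 302.76 * 0.9987 / 9.81 = 30.8229 m

30.8229 m


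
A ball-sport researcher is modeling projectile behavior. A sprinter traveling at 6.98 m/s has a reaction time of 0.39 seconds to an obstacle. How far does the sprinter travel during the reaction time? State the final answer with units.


d = v * t
d = 6.98 * 0.39
d = 2.7222 m

2.7222 m


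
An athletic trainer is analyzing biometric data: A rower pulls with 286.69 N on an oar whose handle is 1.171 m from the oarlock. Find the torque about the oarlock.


tau = F * d
tau = 286.69 * 1.171
tau = 335.714 N*m

335.714 N*m


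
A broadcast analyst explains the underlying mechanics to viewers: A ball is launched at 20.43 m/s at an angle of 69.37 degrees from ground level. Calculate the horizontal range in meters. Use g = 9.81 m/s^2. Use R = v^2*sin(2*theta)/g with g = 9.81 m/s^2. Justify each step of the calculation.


R = v^2 * sin(2*theta) / g
Convert angle to radians: theta = 69.37 deg = 1.2107 rad
sin(2*theta) = sin(2.4215) = 0.6595
R = 20.43^2 * 0.6595 / 9.81
R = 417.3849 * 0.6595 / 9.81 = 28.0587 m

28.0587 m


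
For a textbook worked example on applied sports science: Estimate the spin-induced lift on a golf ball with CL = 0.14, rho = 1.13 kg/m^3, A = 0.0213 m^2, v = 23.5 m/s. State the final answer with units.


FM = 0.5 * CL * rho * A * v^2
FM = 0.5 * 0.14 * 1.13 * 0.0213 * 23.5^2
v^2 = 552.25
FM = 0.5 * 0.14 * 1.13 * 0.0213 * 552.25 = 0.9304 N

0.9304 N


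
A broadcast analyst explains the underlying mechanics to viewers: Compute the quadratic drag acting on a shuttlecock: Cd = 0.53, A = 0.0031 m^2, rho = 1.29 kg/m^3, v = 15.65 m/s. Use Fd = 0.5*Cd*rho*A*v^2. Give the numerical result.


Fd = 0.5 * Cd * rho * A * v^2
Fd = 0.5 * 0.53 * 1.29 * 0.0031 * 15.65^2
v^2 = 244.9225
Fd = 0.5 * 0.53 * 1.29 * 0.0031 * 244.9225 = 0.2596 N

0.2596 N


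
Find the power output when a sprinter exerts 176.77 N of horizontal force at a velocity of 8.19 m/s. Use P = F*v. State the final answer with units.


P = F * v
P = 176.77 * 8.19
P = 1447.7463 W

1447.7463 W


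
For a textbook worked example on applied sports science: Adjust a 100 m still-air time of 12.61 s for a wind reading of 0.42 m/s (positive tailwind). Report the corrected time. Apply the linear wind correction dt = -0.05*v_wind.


dt = -0.05 * v_wind = -0.05 * 0.42 = -0.021 s
t_corrected = t_still + dt = 12.61 + (-0.021)
t_corrected = 12.589 s

12.589 s


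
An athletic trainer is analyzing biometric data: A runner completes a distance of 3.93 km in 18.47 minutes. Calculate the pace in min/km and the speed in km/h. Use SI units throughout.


Pace = time / distance = 18.47 min / 3.93 km = 4.6997 min/km
Speed = distance / time_in_hours = 3.93 / 0.3078 hr
Speed = 12.7666 km/h

4.6997 min/km, 12.7666 km/h


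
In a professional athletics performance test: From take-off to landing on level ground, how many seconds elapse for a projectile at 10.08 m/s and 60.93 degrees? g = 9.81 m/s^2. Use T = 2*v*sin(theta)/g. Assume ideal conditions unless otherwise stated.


T = 2*v*sin(theta)/g
sin(theta) = sin(60.93 deg) = 0.874
T = 2*10.08*0.874 / 9.81
T = 17.6204 / 9.81 = 1.7962 s

1.7962 s


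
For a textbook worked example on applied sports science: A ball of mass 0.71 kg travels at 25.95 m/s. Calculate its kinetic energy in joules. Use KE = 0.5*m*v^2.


KE = 0.5 * m * v^2
KE = 0.5 * 0.71 * 25.95^2
KE = 0.5 * 0.71 * 673.4025 = 239.0579 J

239.0579 J


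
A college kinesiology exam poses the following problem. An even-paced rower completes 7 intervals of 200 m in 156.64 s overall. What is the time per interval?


Split time = total_time / n_laps = 156.64 / 7
Split time = 22.3771 s per lap

22.3771 s


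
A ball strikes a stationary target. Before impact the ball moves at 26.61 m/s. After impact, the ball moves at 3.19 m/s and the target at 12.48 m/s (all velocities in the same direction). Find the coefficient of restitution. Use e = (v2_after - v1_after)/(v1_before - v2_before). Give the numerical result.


e = (v2_after - v1_after) / (v1_before - v2_before)
Numerator = 12.48 - 3.19 = 9.29
Denominator = 26.61 - 0 = 26.61
e = 9.29 / 26.61 = 0.3491

0.3491


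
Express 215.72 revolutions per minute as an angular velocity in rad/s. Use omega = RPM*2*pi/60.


omega = RPM * 2 * pi / 60
omega = 215.72 * 2 * 3.14159 / 60
omega = 1355.4087 / 60 = 22.5901 rad/s

22.5901 rad/s


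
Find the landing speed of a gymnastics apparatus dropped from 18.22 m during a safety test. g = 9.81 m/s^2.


v = sqrt(2 * g * h)
v = sqrt(2 * 9.81 * 18.22)
v = sqrt(357.4764) = 18.907 m/s

18.907 m/s


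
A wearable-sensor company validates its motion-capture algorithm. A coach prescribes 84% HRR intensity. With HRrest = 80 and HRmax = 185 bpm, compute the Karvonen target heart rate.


Target = HRrest + pct*(HRmax - HRrest)
Heart rate reserve = HRmax - HRrest = 185 - 80 = 105 bpm
Fraction = 84% = 0.84
Target = 80 + 0.84 * 105
Target = 80 + 88.2 = 168.2 bpm

168.2 bpm


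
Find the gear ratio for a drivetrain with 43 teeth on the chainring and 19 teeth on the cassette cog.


GR = front_teeth / rear_teeth
GR = 43 / 19
GR = 2.2632

2.2632


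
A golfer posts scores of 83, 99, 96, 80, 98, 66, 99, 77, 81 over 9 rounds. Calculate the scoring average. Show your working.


Average = sum / n
Sum = 779
Average = 779 / 9 = 86.5556

86.5556


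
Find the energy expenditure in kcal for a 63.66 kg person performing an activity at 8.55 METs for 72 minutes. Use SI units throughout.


kcal = MET * mass * time_hr
Convert time: 72 min = 1.2 hr
kcal = 8.55 * 63.66 * 1.2
kcal = 653.1516 kcal

653.1516 kcal


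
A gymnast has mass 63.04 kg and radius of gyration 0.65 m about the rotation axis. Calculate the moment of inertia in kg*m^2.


I = m * k^2
I = 63.04 * 0.65^2
I = 63.04 * 0.4225 = 26.6344 kg*m^2

26.6344 kg*m^2


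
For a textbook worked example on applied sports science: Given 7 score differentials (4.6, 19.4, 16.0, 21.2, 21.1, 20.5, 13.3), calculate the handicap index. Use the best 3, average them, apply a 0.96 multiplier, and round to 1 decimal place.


All differentials: 4.6, 19.4, 16.0, 21.2, 21.1, 20.5, 13.3
Sorted: 4.6, 13.3, 16.0, 19.4, 20.5, 21.1, 21.2
Best 3: 4.6, 13.3, 16.0
Average of best = 33.9 / 3 = 11.3
Raw index = 11.3 * 0.96 = 10.848
Handicap index = round(10.848, 1) = 10.8

10.8


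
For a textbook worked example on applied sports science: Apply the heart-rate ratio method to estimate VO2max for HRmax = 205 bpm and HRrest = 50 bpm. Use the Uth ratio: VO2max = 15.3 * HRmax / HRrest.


VO2max = 15.3 * HRmax / HRrest
VO2max = 15.3 * 205 / 50
VO2max = 3136.5 / 50 = 62.73 mL/kg/min

62.73 mL/kg/min


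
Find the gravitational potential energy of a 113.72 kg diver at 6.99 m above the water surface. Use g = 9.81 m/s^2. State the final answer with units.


PE = m * g * h
PE = 113.72 * 9.81 * 6.99
PE = 1115.5932 * 6.99 = 7797.9965 J

7797.9965 J


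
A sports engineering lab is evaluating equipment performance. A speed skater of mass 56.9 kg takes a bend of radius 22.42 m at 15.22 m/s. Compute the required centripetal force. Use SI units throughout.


Fc = m * v^2 / r
v^2 = 15.22^2 = 231.6484
Fc = 56.9 * 231.6484 / 22.42
Fc = 13180.794 / 22.42 = 587.9034 N

587.9034 N


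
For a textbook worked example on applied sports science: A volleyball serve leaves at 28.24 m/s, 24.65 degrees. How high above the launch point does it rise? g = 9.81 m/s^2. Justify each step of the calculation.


H = (v*sin(theta))^2 / (2*g)
vy = v*sin(theta) = 28.24 * sin(24.65 deg) = 11.7782 m/s
H = vy^2 / (2*g) = 138.7253 / (2*9.81)
H = 138.7253 / 19.62 = 7.0706 m

7.0706 m


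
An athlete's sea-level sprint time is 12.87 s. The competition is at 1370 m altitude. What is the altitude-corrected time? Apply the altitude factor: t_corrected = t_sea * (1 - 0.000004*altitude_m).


Correction factor = 1 - 0.000004 * 1370 = 0.99452
t_corrected = t_sea * factor = 12.87 * 0.99452
t_corrected = 12.7995 s

12.7995 s


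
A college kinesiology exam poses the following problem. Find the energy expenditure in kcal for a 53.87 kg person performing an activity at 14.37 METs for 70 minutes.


kcal = MET * mass * time_hr
Convert time: 70 min = 1.1667 hr
kcal = 14.37 * 53.87 * 1.1667
kcal = 903.1305 kcal

903.1305 kcal


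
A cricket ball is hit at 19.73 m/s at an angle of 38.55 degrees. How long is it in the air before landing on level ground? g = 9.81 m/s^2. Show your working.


T = 2*v*sin(theta)/g
sin(theta) = sin(38.55 deg) = 0.6232
T = 2*19.73*0.6232 / 9.81
T = 24.5914 / 9.81 = 2.5068 s

2.5068 s


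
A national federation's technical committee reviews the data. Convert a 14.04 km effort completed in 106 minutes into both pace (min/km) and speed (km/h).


Pace = time / distance = 106 min / 14.04 km = 7.5499 min/km
Speed = distance / time_in_hours = 14.04 / 1.7667 hr
Speed = 7.9472 km/h

7.5499 min/km, 7.9472 km/h


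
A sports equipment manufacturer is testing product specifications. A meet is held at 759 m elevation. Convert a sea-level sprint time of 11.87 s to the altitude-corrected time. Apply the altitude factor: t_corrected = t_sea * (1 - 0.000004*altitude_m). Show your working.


Correction factor = 1 - 0.000004 * 759 = 0.996964
t_corrected = t_sea * factor = 11.87 * 0.996964
t_corrected = 11.834 s

11.834 s


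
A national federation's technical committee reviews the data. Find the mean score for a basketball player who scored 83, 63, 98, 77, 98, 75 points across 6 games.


Average = sum / n
Sum = 494
Average = 494 / 6 = 82.3333

82.3333


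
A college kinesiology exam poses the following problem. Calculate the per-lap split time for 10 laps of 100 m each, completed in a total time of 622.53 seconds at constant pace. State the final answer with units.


Split time = total_time / n_laps = 622.53 / 10
Split time = 62.253 s per lap

62.253 s


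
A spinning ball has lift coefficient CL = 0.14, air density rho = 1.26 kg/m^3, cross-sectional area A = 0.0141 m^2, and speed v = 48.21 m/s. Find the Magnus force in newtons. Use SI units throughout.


FM = 0.5 * CL * rho * A * v^2
FM = 0.5 * 0.14 * 1.26 * 0.0141 * 48.21^2
v^2 = 2324.2041
FM = 0.5 * 0.14 * 1.26 * 0.0141 * 2324.2041 = 2.8904 N

2.8904 N


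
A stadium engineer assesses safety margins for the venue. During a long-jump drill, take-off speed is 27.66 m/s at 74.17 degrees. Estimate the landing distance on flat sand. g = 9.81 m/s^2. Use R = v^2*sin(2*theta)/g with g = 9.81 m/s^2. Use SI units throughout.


R = v^2 * sin(2*theta) / g
Convert angle to radians: theta = 74.17 deg = 1.2945 rad
sin(2*theta) = sin(2.589) = 0.5249
R = 27.66^2 * 0.5249 / 9.81
R = 765.0756 * 0.5249 / 9.81 = 40.9349 m

40.9349 m


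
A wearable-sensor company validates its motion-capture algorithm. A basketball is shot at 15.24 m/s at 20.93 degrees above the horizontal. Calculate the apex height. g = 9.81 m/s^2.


H = (v*sin(theta))^2 / (2*g)
vy = v*sin(theta) = 15.24 * sin(20.93 deg) = 5.4441 m/s
H = vy^2 / (2*g) = 29.6387 / (2*9.81)
H = 29.6387 / 19.62 = 1.5106 m

1.5106 m


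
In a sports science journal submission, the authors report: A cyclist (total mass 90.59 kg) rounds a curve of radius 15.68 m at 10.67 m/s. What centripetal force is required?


Fc = m * v^2 / r
v^2 = 10.67^2 = 113.8489
Fc = 90.59 * 113.8489 / 15.68
Fc = 10313.5719 / 15.68 = 657.7533 N

657.7533 N


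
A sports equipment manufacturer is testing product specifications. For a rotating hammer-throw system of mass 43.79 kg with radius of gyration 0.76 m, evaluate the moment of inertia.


I = m * k^2
I = 43.79 * 0.76^2
I = 43.79 * 0.5776 = 25.2931 kg*m^2

25.2931 kg*m^2


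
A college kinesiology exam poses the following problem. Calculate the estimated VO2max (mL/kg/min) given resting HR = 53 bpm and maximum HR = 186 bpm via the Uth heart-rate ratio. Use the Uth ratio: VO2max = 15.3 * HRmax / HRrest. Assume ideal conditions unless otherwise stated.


VO2max = 15.3 * HRmax / HRrest
VO2max = 15.3 * 186 / 53
VO2max = 2845.8 / 53 = 53.6943 mL/kg/min

53.6943 mL/kg/min


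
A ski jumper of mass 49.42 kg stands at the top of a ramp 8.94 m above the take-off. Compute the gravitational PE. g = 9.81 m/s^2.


PE = m * g * h
PE = 49.42 * 9.81 * 8.94
PE = 484.8102 * 8.94 = 4334.2032 J

4334.2032 J


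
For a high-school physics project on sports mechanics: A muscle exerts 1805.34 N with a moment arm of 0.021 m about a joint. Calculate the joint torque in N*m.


tau = F * d
tau = 1805.34 * 0.021
tau = 37.9121 N*m

37.9121 N*m


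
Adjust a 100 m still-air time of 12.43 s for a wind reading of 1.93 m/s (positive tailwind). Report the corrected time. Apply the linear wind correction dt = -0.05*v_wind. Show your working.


dt = -0.05 * v_wind = -0.05 * 1.93 = -0.0965 s
t_corrected = t_still + dt = 12.43 + (-0.0965)
t_corrected = 12.3335 s

12.3335 s


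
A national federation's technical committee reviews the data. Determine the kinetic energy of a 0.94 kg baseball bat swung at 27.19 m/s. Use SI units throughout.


KE = 0.5 * m * v^2
KE = 0.5 * 0.94 * 27.19^2
KE = 0.5 * 0.94 * 739.2961 = 347.4692 J

347.4692 J


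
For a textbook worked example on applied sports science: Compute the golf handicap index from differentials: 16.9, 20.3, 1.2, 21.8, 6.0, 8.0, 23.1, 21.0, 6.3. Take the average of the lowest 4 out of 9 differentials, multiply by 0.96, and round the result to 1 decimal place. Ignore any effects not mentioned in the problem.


All differentials: 16.9, 20.3, 1.2, 21.8, 6.0, 8.0, 23.1, 21.0, 6.3
Sorted: 1.2, 6.0, 6.3, 8.0, 16.9, 20.3, 21.0, 21.8, 23.1
Best 4: 1.2, 6.0, 6.3, 8.0
Average of best = 21.5 / 4 = 5.375
Raw index = 5.375 * 0.96 = 5.16
Handicap index = round(5.16, 1) = 5.2

5.2


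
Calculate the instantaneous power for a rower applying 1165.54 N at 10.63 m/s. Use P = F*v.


P = F * v
P = 1165.54 * 10.63
P = 12389.6902 W

12389.6902 W


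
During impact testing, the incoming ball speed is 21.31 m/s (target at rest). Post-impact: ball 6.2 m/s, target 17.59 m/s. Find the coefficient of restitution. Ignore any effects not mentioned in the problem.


e = (v2_after - v1_after) / (v1_before - v2_before)
Numerator = 17.59 - 6.2 = 11.39
Denominator = 21.31 - 0 = 21.31
e = 11.39 / 21.31 = 0.5345

0.5345
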